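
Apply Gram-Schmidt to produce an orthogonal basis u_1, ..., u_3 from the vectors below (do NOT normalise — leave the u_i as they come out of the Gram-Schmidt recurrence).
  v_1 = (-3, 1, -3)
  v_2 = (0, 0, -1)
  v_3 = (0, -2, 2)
Orthogonal basis:
  u_1 = (-3, 1, -3)
  u_2 = (9/19, -3/19, -10/19)
  u_3 = (-3/5, -9/5, 0)

Apply the Gram-Schmidt recurrence
  u_1 = v_1
  u_i = v_i − Σ_{j<i} ((v_i · u_j) / (u_j · u_j)) · u_j.

Step by step this gives:
  u_1 = (-3, 1, -3)
  u_2 = (9/19, -3/19, -10/19)
  u_3 = (-3/5, -9/5, 0)

Orthogonality check:
  u_2 · u_1 = 0 (should be 0)
  u_3 · u_1 = 0 (should be 0)
  u_3 · u_2 = 0 (should be 0)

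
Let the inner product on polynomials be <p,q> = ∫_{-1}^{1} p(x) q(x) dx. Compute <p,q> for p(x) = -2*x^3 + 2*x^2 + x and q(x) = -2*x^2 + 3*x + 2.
<p,q> = 2/3

Expand the product: p(x)·q(x) = 4*x^5 - 10*x^4 + 7*x^2 + 2*x.
∫_{-1}^{1} of each monomial x^k gives [2/(k+1) if k even, 0 if k odd]. Integrating term-by-term (or equivalently evaluating the antiderivative F(x) = 2*x^6/3 - 2*x^5 + 7*x^3/3 + x^2 at the endpoints):
  F(1) − F(−1) = 2 − (4/3) = 2/3.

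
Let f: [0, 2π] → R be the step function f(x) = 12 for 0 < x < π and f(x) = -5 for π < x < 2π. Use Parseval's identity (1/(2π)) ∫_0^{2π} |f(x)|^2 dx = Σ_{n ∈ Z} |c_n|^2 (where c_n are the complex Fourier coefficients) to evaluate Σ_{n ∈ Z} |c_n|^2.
Σ |c_n|^2 = 169/2

Parseval equates the L^2 energy of f (normalised by 1/(2π)) with the ℓ^2 sum of its Fourier coefficients: (1/(2π)) ∫_0^{2π} |f|^2 = Σ |c_n|^2.
Compute the left side: (1/(2π)) [∫_0^π 12^2 dx + ∫_π^{2π} (-5)^2 dx] = (1/(2π)) · (144π + 25π) = (144 + 25)/2 = 169/2.
So Σ_{n ∈ Z} |c_n|^2 = 169/2.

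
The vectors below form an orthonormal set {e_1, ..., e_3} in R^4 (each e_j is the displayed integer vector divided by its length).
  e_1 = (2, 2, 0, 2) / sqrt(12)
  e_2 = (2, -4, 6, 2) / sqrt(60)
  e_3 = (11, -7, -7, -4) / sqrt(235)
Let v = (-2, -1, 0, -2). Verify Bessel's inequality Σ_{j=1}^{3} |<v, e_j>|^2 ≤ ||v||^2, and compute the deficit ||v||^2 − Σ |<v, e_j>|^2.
Σ |<v, e_j>|^2 = 414/47; ||v||^2 = 9; deficit = 9/47

Write each e_j = u_j / sqrt(<u_j, u_j>) where u_j is the displayed integer vector. Then <v, e_j> = <v, u_j> / sqrt(<u_j, u_j>), so |<v, e_j>|^2 = <v, u_j>^2 / <u_j, u_j>.
Coefficients: <v, e_1> = -10/sqrt(12), <v, e_2> = -4/sqrt(60), <v, e_3> = -7/sqrt(235).
Square and sum: Σ |<v, e_j>|^2 = 414/47.
Compute ||v||^2 = v·v = 9.
Deficit = 9 − 414/47 = 9/47 ≥ 0, confirming Bessel's inequality. (The deficit equals ||v − Σ <v,e_j> e_j||^2, the squared distance from v to span{e_j}.)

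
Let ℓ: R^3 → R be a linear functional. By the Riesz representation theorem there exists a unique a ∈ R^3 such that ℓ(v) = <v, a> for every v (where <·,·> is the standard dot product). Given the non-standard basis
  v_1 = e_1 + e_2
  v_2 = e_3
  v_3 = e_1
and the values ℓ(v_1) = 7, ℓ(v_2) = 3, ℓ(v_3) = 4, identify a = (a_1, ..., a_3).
a = (4, 3, 3)

Write a = (a_1, ..., a_3) in the standard basis. For each basis vector v_i, ℓ(v_i) = <v_i, a> is a linear equation in the a_j's. Collect the n equations into a matrix system V a = ℓ, where row i of V is v_i (expressed in the standard basis). Since V is invertible (lower-triangular with 1s on the diagonal, up to permutation), solve by back-substitution:
  V =
[[1, 1, 0],
 [0, 0, 1],
 [1, 0, 0]]
  V a = (7, 3, 4)
Solving gives a = (4, 3, 3).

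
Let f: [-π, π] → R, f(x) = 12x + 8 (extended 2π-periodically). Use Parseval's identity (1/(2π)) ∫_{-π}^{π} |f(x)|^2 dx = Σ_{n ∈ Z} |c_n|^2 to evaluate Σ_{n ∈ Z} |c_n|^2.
Σ |c_n|^2 = 48π^2 + 64

Expand and integrate term by term over [-π, π]:
  ∫ (12x)^2 dx = 144·(2π^3/3); ∫ 2·12·(8)·x dx = 0 (odd integrand); ∫ 8^2 dx = 64·2π.
So (1/(2π)) ∫_{-π}^{π} (12x + 8)^2 dx = 144π^2/3 + 64 = 48π^2 + 64.
Parseval ⇒ Σ |c_n|^2 = 48π^2 + 64.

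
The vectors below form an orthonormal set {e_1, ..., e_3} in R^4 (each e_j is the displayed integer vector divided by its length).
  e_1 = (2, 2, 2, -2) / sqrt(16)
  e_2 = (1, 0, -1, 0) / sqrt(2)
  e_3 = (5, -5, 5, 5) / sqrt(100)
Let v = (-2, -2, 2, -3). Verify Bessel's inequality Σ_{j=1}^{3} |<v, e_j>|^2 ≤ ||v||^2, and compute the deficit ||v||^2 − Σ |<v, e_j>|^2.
Σ |<v, e_j>|^2 = 17/2; ||v||^2 = 21; deficit = 25/2

Write each e_j = u_j / sqrt(<u_j, u_j>) where u_j is the displayed integer vector. Then <v, e_j> = <v, u_j> / sqrt(<u_j, u_j>), so |<v, e_j>|^2 = <v, u_j>^2 / <u_j, u_j>.
Coefficients: <v, e_1> = 2/sqrt(16), <v, e_2> = -4/sqrt(2), <v, e_3> = -5/sqrt(100).
Square and sum: Σ |<v, e_j>|^2 = 17/2.
Compute ||v||^2 = v·v = 21.
Deficit = 21 − 17/2 = 25/2 ≥ 0, confirming Bessel's inequality. (The deficit equals ||v − Σ <v,e_j> e_j||^2, the squared distance from v to span{e_j}.)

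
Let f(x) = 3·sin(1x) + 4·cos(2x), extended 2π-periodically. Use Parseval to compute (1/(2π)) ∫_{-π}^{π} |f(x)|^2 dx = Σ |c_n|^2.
Σ |c_n|^2 = 25/2

Expand |f|^2 and use orthogonality of {sin(nx), cos(mx)} on [-π, π]:
  ∫_{-π}^{π} sin(nx)^2 dx = π, ∫ cos(mx)^2 dx = π, and cross terms integrate to 0.
So ∫_{-π}^{π} f(x)^2 dx = 3^2 · π + 4^2 · π = (9 + 16)π.
Divide by 2π: (9 + 16)/2 = 25/2.
By Parseval, this equals Σ |c_n|^2.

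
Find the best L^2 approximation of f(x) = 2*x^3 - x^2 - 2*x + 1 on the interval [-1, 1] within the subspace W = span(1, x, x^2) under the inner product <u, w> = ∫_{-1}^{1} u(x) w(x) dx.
g(x) = -x^2 - 4*x/5 + 1

The best approximation g ∈ W is the orthogonal projection of f onto W. Writing g = a_0 + a_1 x + a_2 x^2, the coefficients solve the normal equations G · a = b where
  G_{ij} = <φ_i, φ_j> and b_i = <f, φ_i>, with φ_0 = 1, φ_1 = x, φ_2 = x^2.
G =
  [2, 0, 2/3]
  [0, 2/3, 0]
  [2/3, 0, 2/5],
b = (4/3, -8/15, 4/15).
Solving gives a_0 = 1, a_1 = -4/5, a_2 = -1, so
  g(x) = -x^2 - 4*x/5 + 1.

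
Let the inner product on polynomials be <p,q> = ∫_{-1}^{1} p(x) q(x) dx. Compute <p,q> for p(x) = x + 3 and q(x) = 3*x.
<p,q> = 2

Expand the product: p(x)·q(x) = 3*x^2 + 9*x.
∫_{-1}^{1} of each monomial x^k gives [2/(k+1) if k even, 0 if k odd]. Integrating term-by-term (or equivalently evaluating the antiderivative F(x) = x^3 + 9*x^2/2 at the endpoints):
  F(1) − F(−1) = 11/2 − (7/2) = 2.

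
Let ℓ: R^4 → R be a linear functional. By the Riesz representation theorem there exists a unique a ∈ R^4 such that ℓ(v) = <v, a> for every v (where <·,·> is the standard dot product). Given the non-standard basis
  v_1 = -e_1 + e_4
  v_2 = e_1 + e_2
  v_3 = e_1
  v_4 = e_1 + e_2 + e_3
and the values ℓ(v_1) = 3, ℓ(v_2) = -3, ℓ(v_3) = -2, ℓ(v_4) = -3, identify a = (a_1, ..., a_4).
a = (-2, -1, 0, 1)

Write a = (a_1, ..., a_4) in the standard basis. For each basis vector v_i, ℓ(v_i) = <v_i, a> is a linear equation in the a_j's. Collect the n equations into a matrix system V a = ℓ, where row i of V is v_i (expressed in the standard basis). Since V is invertible (lower-triangular with 1s on the diagonal, up to permutation), solve by back-substitution:
  V =
[[-1, 0, 0, 1],
 [1, 1, 0, 0],
 [1, 0, 0, 0],
 [1, 1, 1, 0]]
  V a = (3, -3, -2, -3)
Solving gives a = (-2, -1, 0, 1).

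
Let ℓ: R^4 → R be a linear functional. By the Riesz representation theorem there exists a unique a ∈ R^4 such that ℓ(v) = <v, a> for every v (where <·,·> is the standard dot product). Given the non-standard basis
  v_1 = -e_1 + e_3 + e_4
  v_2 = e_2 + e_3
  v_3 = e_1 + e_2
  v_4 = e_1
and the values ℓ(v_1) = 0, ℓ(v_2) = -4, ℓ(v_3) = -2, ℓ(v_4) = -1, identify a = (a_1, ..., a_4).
a = (-1, -1, -3, 2)

Write a = (a_1, ..., a_4) in the standard basis. For each basis vector v_i, ℓ(v_i) = <v_i, a> is a linear equation in the a_j's. Collect the n equations into a matrix system V a = ℓ, where row i of V is v_i (expressed in the standard basis). Since V is invertible (lower-triangular with 1s on the diagonal, up to permutation), solve by back-substitution:
  V =
[[-1, 0, 1, 1],
 [0, 1, 1, 0],
 [1, 1, 0, 0],
 [1, 0, 0, 0]]
  V a = (0, -4, -2, -1)
Solving gives a = (-1, -1, -3, 2).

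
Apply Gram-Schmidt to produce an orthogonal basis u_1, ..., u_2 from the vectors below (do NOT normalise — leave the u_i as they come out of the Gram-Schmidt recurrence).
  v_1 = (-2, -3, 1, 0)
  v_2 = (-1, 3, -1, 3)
Orthogonal basis:
  u_1 = (-2, -3, 1, 0)
  u_2 = (-15/7, 9/7, -3/7, 3)

Apply the Gram-Schmidt recurrence
  u_1 = v_1
  u_i = v_i − Σ_{j<i} ((v_i · u_j) / (u_j · u_j)) · u_j.

Step by step this gives:
  u_1 = (-2, -3, 1, 0)
  u_2 = (-15/7, 9/7, -3/7, 3)

Orthogonality check:
  u_2 · u_1 = 0 (should be 0)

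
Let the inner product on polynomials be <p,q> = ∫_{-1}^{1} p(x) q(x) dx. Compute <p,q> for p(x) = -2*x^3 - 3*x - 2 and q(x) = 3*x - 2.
<p,q> = -2/5

Expand the product: p(x)·q(x) = -6*x^4 + 4*x^3 - 9*x^2 + 4.
∫_{-1}^{1} of each monomial x^k gives [2/(k+1) if k even, 0 if k odd]. Integrating term-by-term (or equivalently evaluating the antiderivative F(x) = -6*x^5/5 + x^4 - 3*x^3 + 4*x at the endpoints):
  F(1) − F(−1) = 4/5 − (6/5) = -2/5.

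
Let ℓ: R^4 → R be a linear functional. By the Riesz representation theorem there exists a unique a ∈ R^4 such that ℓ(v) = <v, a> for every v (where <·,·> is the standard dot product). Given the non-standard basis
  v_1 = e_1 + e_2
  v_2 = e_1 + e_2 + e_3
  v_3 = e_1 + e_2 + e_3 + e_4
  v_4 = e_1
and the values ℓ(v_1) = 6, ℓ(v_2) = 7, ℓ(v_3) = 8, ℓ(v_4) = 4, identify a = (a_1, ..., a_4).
a = (4, 2, 1, 1)

Write a = (a_1, ..., a_4) in the standard basis. For each basis vector v_i, ℓ(v_i) = <v_i, a> is a linear equation in the a_j's. Collect the n equations into a matrix system V a = ℓ, where row i of V is v_i (expressed in the standard basis). Since V is invertible (lower-triangular with 1s on the diagonal, up to permutation), solve by back-substitution:
  V =
[[1, 1, 0, 0],
 [1, 1, 1, 0],
 [1, 1, 1, 1],
 [1, 0, 0, 0]]
  V a = (6, 7, 8, 4)
Solving gives a = (4, 2, 1, 1).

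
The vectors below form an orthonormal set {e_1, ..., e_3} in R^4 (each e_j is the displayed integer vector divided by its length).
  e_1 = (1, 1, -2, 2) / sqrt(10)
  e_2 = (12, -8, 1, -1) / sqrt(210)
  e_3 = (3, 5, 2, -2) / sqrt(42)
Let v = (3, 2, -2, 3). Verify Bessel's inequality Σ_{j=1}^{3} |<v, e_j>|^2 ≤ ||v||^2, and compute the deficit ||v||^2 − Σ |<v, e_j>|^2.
Σ |<v, e_j>|^2 = 51/2; ||v||^2 = 26; deficit = 1/2

Write each e_j = u_j / sqrt(<u_j, u_j>) where u_j is the displayed integer vector. Then <v, e_j> = <v, u_j> / sqrt(<u_j, u_j>), so |<v, e_j>|^2 = <v, u_j>^2 / <u_j, u_j>.
Coefficients: <v, e_1> = 15/sqrt(10), <v, e_2> = 15/sqrt(210), <v, e_3> = 9/sqrt(42).
Square and sum: Σ |<v, e_j>|^2 = 51/2.
Compute ||v||^2 = v·v = 26.
Deficit = 26 − 51/2 = 1/2 ≥ 0, confirming Bessel's inequality. (The deficit equals ||v − Σ <v,e_j> e_j||^2, the squared distance from v to span{e_j}.)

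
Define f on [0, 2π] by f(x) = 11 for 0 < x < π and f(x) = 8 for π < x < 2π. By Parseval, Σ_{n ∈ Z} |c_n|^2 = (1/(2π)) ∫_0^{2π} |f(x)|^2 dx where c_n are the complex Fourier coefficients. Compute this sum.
Σ |c_n|^2 = 185/2

Parseval equates the L^2 energy of f (normalised by 1/(2π)) with the ℓ^2 sum of its Fourier coefficients: (1/(2π)) ∫_0^{2π} |f|^2 = Σ |c_n|^2.
Compute the left side: (1/(2π)) [∫_0^π 11^2 dx + ∫_π^{2π} 8^2 dx] = (1/(2π)) · (121π + 64π) = (121 + 64)/2 = 185/2.
So Σ_{n ∈ Z} |c_n|^2 = 185/2.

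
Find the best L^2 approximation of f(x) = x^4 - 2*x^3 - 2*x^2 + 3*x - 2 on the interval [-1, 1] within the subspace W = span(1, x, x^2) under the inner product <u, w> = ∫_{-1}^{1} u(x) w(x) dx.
g(x) = -8*x^2/7 + 9*x/5 - 73/35

The best approximation g ∈ W is the orthogonal projection of f onto W. Writing g = a_0 + a_1 x + a_2 x^2, the coefficients solve the normal equations G · a = b where
  G_{ij} = <φ_i, φ_j> and b_i = <f, φ_i>, with φ_0 = 1, φ_1 = x, φ_2 = x^2.
G =
  [2, 0, 2/3]
  [0, 2/3, 0]
  [2/3, 0, 2/5],
b = (-74/15, 6/5, -194/105).
Solving gives a_0 = -73/35, a_1 = 9/5, a_2 = -8/7, so
  g(x) = -8*x^2/7 + 9*x/5 - 73/35.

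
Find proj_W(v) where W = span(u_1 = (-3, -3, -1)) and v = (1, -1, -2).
proj_W(v) = (-6/19, -6/19, -2/19)

Set up U = [u_1 | ... | u_1] ∈ R^(3×1). The projector onto W = col(U) is P = U (U^T U)^(-1) U^T.
Compute U^T U =
  [19],
and U^T v = (2).
Solve U^T U · c = U^T v for the coefficients: c = (2/19). The projection is proj_W(v) = U c.
Check: (v - proj_W(v)) · u_1 = 0  (should be 0).
Result: proj_W(v) = (-6/19, -6/19, -2/19).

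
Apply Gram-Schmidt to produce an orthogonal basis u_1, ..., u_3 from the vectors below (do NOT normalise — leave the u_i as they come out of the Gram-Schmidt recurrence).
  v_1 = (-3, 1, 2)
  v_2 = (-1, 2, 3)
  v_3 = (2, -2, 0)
Orthogonal basis:
  u_1 = (-3, 1, 2)
  u_2 = (19/14, 17/14, 10/7)
  u_3 = (16/75, -112/75, 16/15)

Apply the Gram-Schmidt recurrence
  u_1 = v_1
  u_i = v_i − Σ_{j<i} ((v_i · u_j) / (u_j · u_j)) · u_j.

Step by step this gives:
  u_1 = (-3, 1, 2)
  u_2 = (19/14, 17/14, 10/7)
  u_3 = (16/75, -112/75, 16/15)

Orthogonality check:
  u_2 · u_1 = 0 (should be 0)
  u_3 · u_1 = 0 (should be 0)
  u_3 · u_2 = 0 (should be 0)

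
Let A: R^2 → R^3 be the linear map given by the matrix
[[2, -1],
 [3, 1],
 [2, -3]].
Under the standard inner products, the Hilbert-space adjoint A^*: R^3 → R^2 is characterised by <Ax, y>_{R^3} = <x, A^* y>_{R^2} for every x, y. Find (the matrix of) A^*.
A^* = A^T =
[[2, 3, 2],
 [-1, 1, -3]]

For real matrices with standard dot products, the defining identity <Ax, y> = <x, A^* y> gives (Ax)^T y = x^T (A^*) y, i.e. x^T A^T y = x^T (A^*) y. Since this holds for all x, y, we must have A^* = A^T. Therefore
A^* =
[[2, 3, 2],
 [-1, 1, -3]].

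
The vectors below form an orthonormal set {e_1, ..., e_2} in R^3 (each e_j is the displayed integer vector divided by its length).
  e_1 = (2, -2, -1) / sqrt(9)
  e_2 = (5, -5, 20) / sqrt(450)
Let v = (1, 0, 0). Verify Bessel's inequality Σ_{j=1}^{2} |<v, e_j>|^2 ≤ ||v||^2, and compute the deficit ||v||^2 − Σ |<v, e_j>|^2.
Σ |<v, e_j>|^2 = 1/2; ||v||^2 = 1; deficit = 1/2

Write each e_j = u_j / sqrt(<u_j, u_j>) where u_j is the displayed integer vector. Then <v, e_j> = <v, u_j> / sqrt(<u_j, u_j>), so |<v, e_j>|^2 = <v, u_j>^2 / <u_j, u_j>.
Coefficients: <v, e_1> = 2/sqrt(9), <v, e_2> = 5/sqrt(450).
Square and sum: Σ |<v, e_j>|^2 = 1/2.
Compute ||v||^2 = v·v = 1.
Deficit = 1 − 1/2 = 1/2 ≥ 0, confirming Bessel's inequality. (The deficit equals ||v − Σ <v,e_j> e_j||^2, the squared distance from v to span{e_j}.)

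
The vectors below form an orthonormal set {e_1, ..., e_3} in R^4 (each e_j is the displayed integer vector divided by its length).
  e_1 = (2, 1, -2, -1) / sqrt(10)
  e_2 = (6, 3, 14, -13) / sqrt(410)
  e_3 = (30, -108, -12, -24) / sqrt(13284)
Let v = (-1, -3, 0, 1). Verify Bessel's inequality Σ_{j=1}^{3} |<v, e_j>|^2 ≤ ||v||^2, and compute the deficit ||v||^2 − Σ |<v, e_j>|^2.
Σ |<v, e_j>|^2 = 11; ||v||^2 = 11; deficit = 0

Write each e_j = u_j / sqrt(<u_j, u_j>) where u_j is the displayed integer vector. Then <v, e_j> = <v, u_j> / sqrt(<u_j, u_j>), so |<v, e_j>|^2 = <v, u_j>^2 / <u_j, u_j>.
Coefficients: <v, e_1> = -6/sqrt(10), <v, e_2> = -28/sqrt(410), <v, e_3> = 270/sqrt(13284).
Square and sum: Σ |<v, e_j>|^2 = 11.
Compute ||v||^2 = v·v = 11.
Deficit = 11 − 11 = 0 ≥ 0, confirming Bessel's inequality. (The deficit equals ||v − Σ <v,e_j> e_j||^2, the squared distance from v to span{e_j}.)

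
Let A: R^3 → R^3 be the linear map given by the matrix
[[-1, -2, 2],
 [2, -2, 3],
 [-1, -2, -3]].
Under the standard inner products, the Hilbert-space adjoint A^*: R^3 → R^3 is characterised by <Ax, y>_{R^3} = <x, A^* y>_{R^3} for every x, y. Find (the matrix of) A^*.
A^* = A^T =
[[-1, 2, -1],
 [-2, -2, -2],
 [2, 3, -3]]

For real matrices with standard dot products, the defining identity <Ax, y> = <x, A^* y> gives (Ax)^T y = x^T (A^*) y, i.e. x^T A^T y = x^T (A^*) y. Since this holds for all x, y, we must have A^* = A^T. Therefore
A^* =
[[-1, 2, -1],
 [-2, -2, -2],
 [2, 3, -3]].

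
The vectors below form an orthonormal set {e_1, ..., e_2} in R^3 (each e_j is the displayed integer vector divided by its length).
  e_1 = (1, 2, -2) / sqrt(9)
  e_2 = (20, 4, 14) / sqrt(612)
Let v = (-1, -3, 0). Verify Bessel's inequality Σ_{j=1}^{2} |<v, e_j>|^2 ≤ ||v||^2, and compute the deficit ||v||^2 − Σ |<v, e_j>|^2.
Σ |<v, e_j>|^2 = 121/17; ||v||^2 = 10; deficit = 49/17

Write each e_j = u_j / sqrt(<u_j, u_j>) where u_j is the displayed integer vector. Then <v, e_j> = <v, u_j> / sqrt(<u_j, u_j>), so |<v, e_j>|^2 = <v, u_j>^2 / <u_j, u_j>.
Coefficients: <v, e_1> = -7/sqrt(9), <v, e_2> = -32/sqrt(612).
Square and sum: Σ |<v, e_j>|^2 = 121/17.
Compute ||v||^2 = v·v = 10.
Deficit = 10 − 121/17 = 49/17 ≥ 0, confirming Bessel's inequality. (The deficit equals ||v − Σ <v,e_j> e_j||^2, the squared distance from v to span{e_j}.)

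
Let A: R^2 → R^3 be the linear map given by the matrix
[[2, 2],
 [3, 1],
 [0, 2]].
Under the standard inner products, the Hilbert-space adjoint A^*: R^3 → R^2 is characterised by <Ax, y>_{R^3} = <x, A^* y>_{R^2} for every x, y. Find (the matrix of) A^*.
A^* = A^T =
[[2, 3, 0],
 [2, 1, 2]]

For real matrices with standard dot products, the defining identity <Ax, y> = <x, A^* y> gives (Ax)^T y = x^T (A^*) y, i.e. x^T A^T y = x^T (A^*) y. Since this holds for all x, y, we must have A^* = A^T. Therefore
A^* =
[[2, 3, 0],
 [2, 1, 2]].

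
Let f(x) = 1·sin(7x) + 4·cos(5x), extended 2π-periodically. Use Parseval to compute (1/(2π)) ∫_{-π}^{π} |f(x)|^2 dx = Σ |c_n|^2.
Σ |c_n|^2 = 17/2

Expand |f|^2 and use orthogonality of {sin(nx), cos(mx)} on [-π, π]:
  ∫_{-π}^{π} sin(nx)^2 dx = π, ∫ cos(mx)^2 dx = π, and cross terms integrate to 0.
So ∫_{-π}^{π} f(x)^2 dx = 1^2 · π + 4^2 · π = (1 + 16)π.
Divide by 2π: (1 + 16)/2 = 17/2.
By Parseval, this equals Σ |c_n|^2.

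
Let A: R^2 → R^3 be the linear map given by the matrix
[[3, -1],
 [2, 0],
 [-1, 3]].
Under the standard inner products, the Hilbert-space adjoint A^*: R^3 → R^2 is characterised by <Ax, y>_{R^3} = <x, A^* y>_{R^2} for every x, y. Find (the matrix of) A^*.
A^* = A^T =
[[3, 2, -1],
 [-1, 0, 3]]

For real matrices with standard dot products, the defining identity <Ax, y> = <x, A^* y> gives (Ax)^T y = x^T (A^*) y, i.e. x^T A^T y = x^T (A^*) y. Since this holds for all x, y, we must have A^* = A^T. Therefore
A^* =
[[3, 2, -1],
 [-1, 0, 3]].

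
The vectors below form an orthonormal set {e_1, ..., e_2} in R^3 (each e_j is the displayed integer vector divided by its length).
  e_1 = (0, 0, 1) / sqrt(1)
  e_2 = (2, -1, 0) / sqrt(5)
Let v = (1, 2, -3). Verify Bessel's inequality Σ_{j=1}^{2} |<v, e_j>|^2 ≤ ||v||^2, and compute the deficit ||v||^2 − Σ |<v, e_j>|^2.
Σ |<v, e_j>|^2 = 9; ||v||^2 = 14; deficit = 5

Write each e_j = u_j / sqrt(<u_j, u_j>) where u_j is the displayed integer vector. Then <v, e_j> = <v, u_j> / sqrt(<u_j, u_j>), so |<v, e_j>|^2 = <v, u_j>^2 / <u_j, u_j>.
Coefficients: <v, e_1> = -3/sqrt(1), <v, e_2> = 0/sqrt(5).
Square and sum: Σ |<v, e_j>|^2 = 9.
Compute ||v||^2 = v·v = 14.
Deficit = 14 − 9 = 5 ≥ 0, confirming Bessel's inequality. (The deficit equals ||v − Σ <v,e_j> e_j||^2, the squared distance from v to span{e_j}.)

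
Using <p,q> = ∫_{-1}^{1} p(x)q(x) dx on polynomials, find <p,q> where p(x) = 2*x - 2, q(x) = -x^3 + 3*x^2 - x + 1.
<p,q> = -152/15

Expand the product: p(x)·q(x) = -2*x^4 + 8*x^3 - 8*x^2 + 4*x - 2.
∫_{-1}^{1} of each monomial x^k gives [2/(k+1) if k even, 0 if k odd]. Integrating term-by-term (or equivalently evaluating the antiderivative F(x) = -2*x^5/5 + 2*x^4 - 8*x^3/3 + 2*x^2 - 2*x at the endpoints):
  F(1) − F(−1) = -16/15 − (136/15) = -152/15.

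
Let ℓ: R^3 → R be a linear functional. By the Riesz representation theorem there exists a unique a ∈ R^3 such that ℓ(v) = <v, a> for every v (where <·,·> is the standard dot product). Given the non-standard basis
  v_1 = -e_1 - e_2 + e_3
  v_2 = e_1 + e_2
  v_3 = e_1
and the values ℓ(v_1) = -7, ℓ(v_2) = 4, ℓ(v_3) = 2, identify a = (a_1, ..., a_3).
a = (2, 2, -3)

Write a = (a_1, ..., a_3) in the standard basis. For each basis vector v_i, ℓ(v_i) = <v_i, a> is a linear equation in the a_j's. Collect the n equations into a matrix system V a = ℓ, where row i of V is v_i (expressed in the standard basis). Since V is invertible (lower-triangular with 1s on the diagonal, up to permutation), solve by back-substitution:
  V =
[[-1, -1, 1],
 [1, 1, 0],
 [1, 0, 0]]
  V a = (-7, 4, 2)
Solving gives a = (2, 2, -3).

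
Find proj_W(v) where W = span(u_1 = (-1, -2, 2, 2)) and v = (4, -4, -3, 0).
proj_W(v) = (2/13, 4/13, -4/13, -4/13)

Set up U = [u_1 | ... | u_1] ∈ R^(4×1). The projector onto W = col(U) is P = U (U^T U)^(-1) U^T.
Compute U^T U =
  [13],
and U^T v = (-2).
Solve U^T U · c = U^T v for the coefficients: c = (-2/13). The projection is proj_W(v) = U c.
Check: (v - proj_W(v)) · u_1 = 0  (should be 0).
Result: proj_W(v) = (2/13, 4/13, -4/13, -4/13).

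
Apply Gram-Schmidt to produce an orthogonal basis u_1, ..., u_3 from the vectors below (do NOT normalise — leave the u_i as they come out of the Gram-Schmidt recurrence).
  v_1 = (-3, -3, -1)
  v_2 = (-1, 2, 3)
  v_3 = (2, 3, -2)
Orthogonal basis:
  u_1 = (-3, -3, -1)
  u_2 = (-37/19, 20/19, 51/19)
  u_3 = (-119/115, 34/23, -153/115)

Apply the Gram-Schmidt recurrence
  u_1 = v_1
  u_i = v_i − Σ_{j<i} ((v_i · u_j) / (u_j · u_j)) · u_j.

Step by step this gives:
  u_1 = (-3, -3, -1)
  u_2 = (-37/19, 20/19, 51/19)
  u_3 = (-119/115, 34/23, -153/115)

Orthogonality check:
  u_2 · u_1 = 0 (should be 0)
  u_3 · u_1 = 0 (should be 0)
  u_3 · u_2 = 0 (should be 0)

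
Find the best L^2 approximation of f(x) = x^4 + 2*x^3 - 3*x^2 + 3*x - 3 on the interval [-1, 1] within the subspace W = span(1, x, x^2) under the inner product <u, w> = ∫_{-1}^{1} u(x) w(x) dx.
g(x) = -15*x^2/7 + 21*x/5 - 108/35

The best approximation g ∈ W is the orthogonal projection of f onto W. Writing g = a_0 + a_1 x + a_2 x^2, the coefficients solve the normal equations G · a = b where
  G_{ij} = <φ_i, φ_j> and b_i = <f, φ_i>, with φ_0 = 1, φ_1 = x, φ_2 = x^2.
G =
  [2, 0, 2/3]
  [0, 2/3, 0]
  [2/3, 0, 2/5],
b = (-38/5, 14/5, -102/35).
Solving gives a_0 = -108/35, a_1 = 21/5, a_2 = -15/7, so
  g(x) = -15*x^2/7 + 21*x/5 - 108/35.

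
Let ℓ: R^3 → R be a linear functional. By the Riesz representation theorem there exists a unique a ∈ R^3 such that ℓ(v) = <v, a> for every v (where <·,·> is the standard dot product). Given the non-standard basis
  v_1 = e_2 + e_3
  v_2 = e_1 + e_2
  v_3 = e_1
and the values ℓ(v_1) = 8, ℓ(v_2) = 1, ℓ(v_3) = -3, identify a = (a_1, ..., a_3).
a = (-3, 4, 4)

Write a = (a_1, ..., a_3) in the standard basis. For each basis vector v_i, ℓ(v_i) = <v_i, a> is a linear equation in the a_j's. Collect the n equations into a matrix system V a = ℓ, where row i of V is v_i (expressed in the standard basis). Since V is invertible (lower-triangular with 1s on the diagonal, up to permutation), solve by back-substitution:
  V =
[[0, 1, 1],
 [1, 1, 0],
 [1, 0, 0]]
  V a = (8, 1, -3)
Solving gives a = (-3, 4, 4).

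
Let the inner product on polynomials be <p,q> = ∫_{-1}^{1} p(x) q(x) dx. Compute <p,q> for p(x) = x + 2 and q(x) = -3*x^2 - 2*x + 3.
<p,q> = 20/3

Expand the product: p(x)·q(x) = -3*x^3 - 8*x^2 - x + 6.
∫_{-1}^{1} of each monomial x^k gives [2/(k+1) if k even, 0 if k odd]. Integrating term-by-term (or equivalently evaluating the antiderivative F(x) = -3*x^4/4 - 8*x^3/3 - x^2/2 + 6*x at the endpoints):
  F(1) − F(−1) = 25/12 − (-55/12) = 20/3.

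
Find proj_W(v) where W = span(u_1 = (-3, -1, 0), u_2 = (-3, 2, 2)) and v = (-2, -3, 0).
proj_W(v) = (-270/121, -279/121, -126/121)

Set up U = [u_1 | ... | u_2] ∈ R^(3×2). The projector onto W = col(U) is P = U (U^T U)^(-1) U^T.
Compute U^T U =
  [10, 7]
  [7, 17],
and U^T v = (9, 0).
Solve U^T U · c = U^T v for the coefficients: c = (153/121, -63/121). The projection is proj_W(v) = U c.
Check: (v - proj_W(v)) · u_1 = 0  (should be 0).
Check: (v - proj_W(v)) · u_2 = 0  (should be 0).
Result: proj_W(v) = (-270/121, -279/121, -126/121).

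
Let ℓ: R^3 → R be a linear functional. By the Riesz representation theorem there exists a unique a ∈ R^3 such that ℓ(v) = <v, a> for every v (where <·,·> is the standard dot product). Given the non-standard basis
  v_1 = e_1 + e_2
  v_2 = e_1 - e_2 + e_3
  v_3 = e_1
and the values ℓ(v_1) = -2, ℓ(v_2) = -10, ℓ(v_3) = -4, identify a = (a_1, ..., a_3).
a = (-4, 2, -4)

Write a = (a_1, ..., a_3) in the standard basis. For each basis vector v_i, ℓ(v_i) = <v_i, a> is a linear equation in the a_j's. Collect the n equations into a matrix system V a = ℓ, where row i of V is v_i (expressed in the standard basis). Since V is invertible (lower-triangular with 1s on the diagonal, up to permutation), solve by back-substitution:
  V =
[[1, 1, 0],
 [1, -1, 1],
 [1, 0, 0]]
  V a = (-2, -10, -4)
Solving gives a = (-4, 2, -4).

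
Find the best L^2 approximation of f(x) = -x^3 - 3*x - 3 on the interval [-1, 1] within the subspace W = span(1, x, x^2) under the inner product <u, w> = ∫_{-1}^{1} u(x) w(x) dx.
g(x) = -18*x/5 - 3

The best approximation g ∈ W is the orthogonal projection of f onto W. Writing g = a_0 + a_1 x + a_2 x^2, the coefficients solve the normal equations G · a = b where
  G_{ij} = <φ_i, φ_j> and b_i = <f, φ_i>, with φ_0 = 1, φ_1 = x, φ_2 = x^2.
G =
  [2, 0, 2/3]
  [0, 2/3, 0]
  [2/3, 0, 2/5],
b = (-6, -12/5, -2).
Solving gives a_0 = -3, a_1 = -18/5, a_2 = 0, so
  g(x) = -18*x/5 - 3.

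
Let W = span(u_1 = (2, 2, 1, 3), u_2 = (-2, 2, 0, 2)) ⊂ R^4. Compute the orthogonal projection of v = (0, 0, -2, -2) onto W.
proj_W(v) = (-8/15, -16/15, -2/5, -22/15)

Set up U = [u_1 | ... | u_2] ∈ R^(4×2). The projector onto W = col(U) is P = U (U^T U)^(-1) U^T.
Compute U^T U =
  [18, 6]
  [6, 12],
and U^T v = (-8, -4).
Solve U^T U · c = U^T v for the coefficients: c = (-2/5, -2/15). The projection is proj_W(v) = U c.
Check: (v - proj_W(v)) · u_1 = 0  (should be 0).
Check: (v - proj_W(v)) · u_2 = 0  (should be 0).
Result: proj_W(v) = (-8/15, -16/15, -2/5, -22/15).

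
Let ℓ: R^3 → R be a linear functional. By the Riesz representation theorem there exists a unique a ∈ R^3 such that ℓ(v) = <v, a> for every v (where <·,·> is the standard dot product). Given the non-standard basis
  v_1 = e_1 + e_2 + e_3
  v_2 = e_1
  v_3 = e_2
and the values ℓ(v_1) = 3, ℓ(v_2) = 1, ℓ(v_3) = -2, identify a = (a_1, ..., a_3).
a = (1, -2, 4)

Write a = (a_1, ..., a_3) in the standard basis. For each basis vector v_i, ℓ(v_i) = <v_i, a> is a linear equation in the a_j's. Collect the n equations into a matrix system V a = ℓ, where row i of V is v_i (expressed in the standard basis). Since V is invertible (lower-triangular with 1s on the diagonal, up to permutation), solve by back-substitution:
  V =
[[1, 1, 1],
 [1, 0, 0],
 [0, 1, 0]]
  V a = (3, 1, -2)
Solving gives a = (1, -2, 4).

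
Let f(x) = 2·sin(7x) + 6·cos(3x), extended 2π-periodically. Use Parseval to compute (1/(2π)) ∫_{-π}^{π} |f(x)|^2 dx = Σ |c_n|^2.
Σ |c_n|^2 = 20

Expand |f|^2 and use orthogonality of {sin(nx), cos(mx)} on [-π, π]:
  ∫_{-π}^{π} sin(nx)^2 dx = π, ∫ cos(mx)^2 dx = π, and cross terms integrate to 0.
So ∫_{-π}^{π} f(x)^2 dx = 2^2 · π + 6^2 · π = (4 + 36)π.
Divide by 2π: (4 + 36)/2 = 20.
By Parseval, this equals Σ |c_n|^2.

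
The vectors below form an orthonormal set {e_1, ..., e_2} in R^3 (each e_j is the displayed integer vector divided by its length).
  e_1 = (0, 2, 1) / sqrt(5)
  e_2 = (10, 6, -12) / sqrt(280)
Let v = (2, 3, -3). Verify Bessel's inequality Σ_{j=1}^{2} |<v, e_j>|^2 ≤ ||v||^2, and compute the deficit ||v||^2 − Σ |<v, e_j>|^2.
Σ |<v, e_j>|^2 = 299/14; ||v||^2 = 22; deficit = 9/14

Write each e_j = u_j / sqrt(<u_j, u_j>) where u_j is the displayed integer vector. Then <v, e_j> = <v, u_j> / sqrt(<u_j, u_j>), so |<v, e_j>|^2 = <v, u_j>^2 / <u_j, u_j>.
Coefficients: <v, e_1> = 3/sqrt(5), <v, e_2> = 74/sqrt(280).
Square and sum: Σ |<v, e_j>|^2 = 299/14.
Compute ||v||^2 = v·v = 22.
Deficit = 22 − 299/14 = 9/14 ≥ 0, confirming Bessel's inequality. (The deficit equals ||v − Σ <v,e_j> e_j||^2, the squared distance from v to span{e_j}.)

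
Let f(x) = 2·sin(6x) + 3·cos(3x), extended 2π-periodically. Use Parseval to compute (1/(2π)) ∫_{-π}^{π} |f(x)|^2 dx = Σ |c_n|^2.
Σ |c_n|^2 = 13/2

Expand |f|^2 and use orthogonality of {sin(nx), cos(mx)} on [-π, π]:
  ∫_{-π}^{π} sin(nx)^2 dx = π, ∫ cos(mx)^2 dx = π, and cross terms integrate to 0.
So ∫_{-π}^{π} f(x)^2 dx = 2^2 · π + 3^2 · π = (4 + 9)π.
Divide by 2π: (4 + 9)/2 = 13/2.
By Parseval, this equals Σ |c_n|^2.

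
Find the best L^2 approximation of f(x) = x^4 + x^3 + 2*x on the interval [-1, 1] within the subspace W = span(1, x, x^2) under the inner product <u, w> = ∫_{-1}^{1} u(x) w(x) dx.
g(x) = 6*x^2/7 + 13*x/5 - 3/35

The best approximation g ∈ W is the orthogonal projection of f onto W. Writing g = a_0 + a_1 x + a_2 x^2, the coefficients solve the normal equations G · a = b where
  G_{ij} = <φ_i, φ_j> and b_i = <f, φ_i>, with φ_0 = 1, φ_1 = x, φ_2 = x^2.
G =
  [2, 0, 2/3]
  [0, 2/3, 0]
  [2/3, 0, 2/5],
b = (2/5, 26/15, 2/7).
Solving gives a_0 = -3/35, a_1 = 13/5, a_2 = 6/7, so
  g(x) = 6*x^2/7 + 13*x/5 - 3/35.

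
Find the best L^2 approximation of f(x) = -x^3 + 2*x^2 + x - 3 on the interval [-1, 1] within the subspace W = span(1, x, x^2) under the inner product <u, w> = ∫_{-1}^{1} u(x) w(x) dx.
g(x) = 2*x^2 + 2*x/5 - 3

The best approximation g ∈ W is the orthogonal projection of f onto W. Writing g = a_0 + a_1 x + a_2 x^2, the coefficients solve the normal equations G · a = b where
  G_{ij} = <φ_i, φ_j> and b_i = <f, φ_i>, with φ_0 = 1, φ_1 = x, φ_2 = x^2.
G =
  [2, 0, 2/3]
  [0, 2/3, 0]
  [2/3, 0, 2/5],
b = (-14/3, 4/15, -6/5).
Solving gives a_0 = -3, a_1 = 2/5, a_2 = 2, so
  g(x) = 2*x^2 + 2*x/5 - 3.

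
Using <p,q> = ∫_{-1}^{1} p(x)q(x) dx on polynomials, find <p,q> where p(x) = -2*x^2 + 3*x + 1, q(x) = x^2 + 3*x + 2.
<p,q> = 36/5

Expand the product: p(x)·q(x) = -2*x^4 - 3*x^3 + 6*x^2 + 9*x + 2.
∫_{-1}^{1} of each monomial x^k gives [2/(k+1) if k even, 0 if k odd]. Integrating term-by-term (or equivalently evaluating the antiderivative F(x) = -2*x^5/5 - 3*x^4/4 + 2*x^3 + 9*x^2/2 + 2*x at the endpoints):
  F(1) − F(−1) = 147/20 − (3/20) = 36/5.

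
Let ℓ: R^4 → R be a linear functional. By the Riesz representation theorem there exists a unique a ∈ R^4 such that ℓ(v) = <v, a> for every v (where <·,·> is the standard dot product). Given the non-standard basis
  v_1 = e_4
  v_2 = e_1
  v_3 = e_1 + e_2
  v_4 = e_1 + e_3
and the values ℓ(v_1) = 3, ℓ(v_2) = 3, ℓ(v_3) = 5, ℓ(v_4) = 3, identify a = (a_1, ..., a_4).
a = (3, 2, 0, 3)

Write a = (a_1, ..., a_4) in the standard basis. For each basis vector v_i, ℓ(v_i) = <v_i, a> is a linear equation in the a_j's. Collect the n equations into a matrix system V a = ℓ, where row i of V is v_i (expressed in the standard basis). Since V is invertible (lower-triangular with 1s on the diagonal, up to permutation), solve by back-substitution:
  V =
[[0, 0, 0, 1],
 [1, 0, 0, 0],
 [1, 1, 0, 0],
 [1, 0, 1, 0]]
  V a = (3, 3, 5, 3)
Solving gives a = (3, 2, 0, 3).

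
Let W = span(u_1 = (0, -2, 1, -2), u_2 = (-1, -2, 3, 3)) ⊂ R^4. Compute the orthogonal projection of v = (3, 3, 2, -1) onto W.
proj_W(v) = (26/103, 92/103, -98/103, -38/103)

Set up U = [u_1 | ... | u_2] ∈ R^(4×2). The projector onto W = col(U) is P = U (U^T U)^(-1) U^T.
Compute U^T U =
  [9, 1]
  [1, 23],
and U^T v = (-2, -6).
Solve U^T U · c = U^T v for the coefficients: c = (-20/103, -26/103). The projection is proj_W(v) = U c.
Check: (v - proj_W(v)) · u_1 = 0  (should be 0).
Check: (v - proj_W(v)) · u_2 = 0  (should be 0).
Result: proj_W(v) = (26/103, 92/103, -98/103, -38/103).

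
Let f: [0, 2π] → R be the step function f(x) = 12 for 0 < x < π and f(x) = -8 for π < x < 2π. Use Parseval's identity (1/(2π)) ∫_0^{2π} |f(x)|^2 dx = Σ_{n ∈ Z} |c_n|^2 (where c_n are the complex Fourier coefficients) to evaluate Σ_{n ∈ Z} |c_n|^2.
Σ |c_n|^2 = 104

Parseval equates the L^2 energy of f (normalised by 1/(2π)) with the ℓ^2 sum of its Fourier coefficients: (1/(2π)) ∫_0^{2π} |f|^2 = Σ |c_n|^2.
Compute the left side: (1/(2π)) [∫_0^π 12^2 dx + ∫_π^{2π} (-8)^2 dx] = (1/(2π)) · (144π + 64π) = (144 + 64)/2 = 104.
So Σ_{n ∈ Z} |c_n|^2 = 104.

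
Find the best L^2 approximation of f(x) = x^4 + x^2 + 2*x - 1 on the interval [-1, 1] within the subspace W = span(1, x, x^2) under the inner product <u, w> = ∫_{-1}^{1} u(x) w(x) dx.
g(x) = 13*x^2/7 + 2*x - 38/35

The best approximation g ∈ W is the orthogonal projection of f onto W. Writing g = a_0 + a_1 x + a_2 x^2, the coefficients solve the normal equations G · a = b where
  G_{ij} = <φ_i, φ_j> and b_i = <f, φ_i>, with φ_0 = 1, φ_1 = x, φ_2 = x^2.
G =
  [2, 0, 2/3]
  [0, 2/3, 0]
  [2/3, 0, 2/5],
b = (-14/15, 4/3, 2/105).
Solving gives a_0 = -38/35, a_1 = 2, a_2 = 13/7, so
  g(x) = 13*x^2/7 + 2*x - 38/35.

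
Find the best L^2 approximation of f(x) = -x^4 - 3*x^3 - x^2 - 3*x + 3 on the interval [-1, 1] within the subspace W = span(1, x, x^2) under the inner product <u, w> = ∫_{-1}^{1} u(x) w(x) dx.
g(x) = -13*x^2/7 - 24*x/5 + 108/35

The best approximation g ∈ W is the orthogonal projection of f onto W. Writing g = a_0 + a_1 x + a_2 x^2, the coefficients solve the normal equations G · a = b where
  G_{ij} = <φ_i, φ_j> and b_i = <f, φ_i>, with φ_0 = 1, φ_1 = x, φ_2 = x^2.
G =
  [2, 0, 2/3]
  [0, 2/3, 0]
  [2/3, 0, 2/5],
b = (74/15, -16/5, 46/35).
Solving gives a_0 = 108/35, a_1 = -24/5, a_2 = -13/7, so
  g(x) = -13*x^2/7 - 24*x/5 + 108/35.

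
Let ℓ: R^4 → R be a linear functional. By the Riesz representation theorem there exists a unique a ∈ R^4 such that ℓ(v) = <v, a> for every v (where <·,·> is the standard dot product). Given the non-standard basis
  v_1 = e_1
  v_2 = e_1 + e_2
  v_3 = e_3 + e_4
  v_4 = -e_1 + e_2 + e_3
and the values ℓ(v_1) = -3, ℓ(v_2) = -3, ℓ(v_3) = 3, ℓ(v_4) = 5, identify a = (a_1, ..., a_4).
a = (-3, 0, 2, 1)

Write a = (a_1, ..., a_4) in the standard basis. For each basis vector v_i, ℓ(v_i) = <v_i, a> is a linear equation in the a_j's. Collect the n equations into a matrix system V a = ℓ, where row i of V is v_i (expressed in the standard basis). Since V is invertible (lower-triangular with 1s on the diagonal, up to permutation), solve by back-substitution:
  V =
[[1, 0, 0, 0],
 [1, 1, 0, 0],
 [0, 0, 1, 1],
 [-1, 1, 1, 0]]
  V a = (-3, -3, 3, 5)
Solving gives a = (-3, 0, 2, 1).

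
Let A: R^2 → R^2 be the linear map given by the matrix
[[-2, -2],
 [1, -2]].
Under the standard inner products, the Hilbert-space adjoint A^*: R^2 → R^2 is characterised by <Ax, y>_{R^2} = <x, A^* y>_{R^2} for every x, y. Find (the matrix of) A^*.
A^* = A^T =
[[-2, 1],
 [-2, -2]]

For real matrices with standard dot products, the defining identity <Ax, y> = <x, A^* y> gives (Ax)^T y = x^T (A^*) y, i.e. x^T A^T y = x^T (A^*) y. Since this holds for all x, y, we must have A^* = A^T. Therefore
A^* =
[[-2, 1],
 [-2, -2]].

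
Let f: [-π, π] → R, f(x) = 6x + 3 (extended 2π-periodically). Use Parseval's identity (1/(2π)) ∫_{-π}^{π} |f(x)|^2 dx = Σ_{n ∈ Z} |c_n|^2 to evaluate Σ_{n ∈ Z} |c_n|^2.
Σ |c_n|^2 = 12π^2 + 9

Expand and integrate term by term over [-π, π]:
  ∫ (6x)^2 dx = 36·(2π^3/3); ∫ 2·6·(3)·x dx = 0 (odd integrand); ∫ 3^2 dx = 9·2π.
So (1/(2π)) ∫_{-π}^{π} (6x + 3)^2 dx = 36π^2/3 + 9 = 12π^2 + 9.
Parseval ⇒ Σ |c_n|^2 = 12π^2 + 9.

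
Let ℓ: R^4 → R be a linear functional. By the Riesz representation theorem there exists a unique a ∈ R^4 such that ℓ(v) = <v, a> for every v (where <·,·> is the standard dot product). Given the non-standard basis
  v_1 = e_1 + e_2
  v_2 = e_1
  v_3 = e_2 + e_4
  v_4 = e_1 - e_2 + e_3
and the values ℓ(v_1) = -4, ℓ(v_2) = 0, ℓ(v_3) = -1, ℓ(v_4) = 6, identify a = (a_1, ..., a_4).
a = (0, -4, 2, 3)

Write a = (a_1, ..., a_4) in the standard basis. For each basis vector v_i, ℓ(v_i) = <v_i, a> is a linear equation in the a_j's. Collect the n equations into a matrix system V a = ℓ, where row i of V is v_i (expressed in the standard basis). Since V is invertible (lower-triangular with 1s on the diagonal, up to permutation), solve by back-substitution:
  V =
[[1, 1, 0, 0],
 [1, 0, 0, 0],
 [0, 1, 0, 1],
 [1, -1, 1, 0]]
  V a = (-4, 0, -1, 6)
Solving gives a = (0, -4, 2, 3).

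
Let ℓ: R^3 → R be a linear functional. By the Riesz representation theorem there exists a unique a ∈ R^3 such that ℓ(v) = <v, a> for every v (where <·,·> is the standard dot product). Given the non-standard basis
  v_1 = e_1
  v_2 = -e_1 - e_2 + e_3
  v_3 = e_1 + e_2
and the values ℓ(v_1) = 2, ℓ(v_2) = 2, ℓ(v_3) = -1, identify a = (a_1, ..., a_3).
a = (2, -3, 1)

Write a = (a_1, ..., a_3) in the standard basis. For each basis vector v_i, ℓ(v_i) = <v_i, a> is a linear equation in the a_j's. Collect the n equations into a matrix system V a = ℓ, where row i of V is v_i (expressed in the standard basis). Since V is invertible (lower-triangular with 1s on the diagonal, up to permutation), solve by back-substitution:
  V =
[[1, 0, 0],
 [-1, -1, 1],
 [1, 1, 0]]
  V a = (2, 2, -1)
Solving gives a = (2, -3, 1).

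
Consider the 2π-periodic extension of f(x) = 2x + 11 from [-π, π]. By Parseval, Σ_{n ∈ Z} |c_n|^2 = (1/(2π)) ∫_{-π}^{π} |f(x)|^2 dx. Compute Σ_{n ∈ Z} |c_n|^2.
Σ |c_n|^2 = 4π^2/3 + 121

Expand and integrate term by term over [-π, π]:
  ∫ (2x)^2 dx = 4·(2π^3/3); ∫ 2·2·(11)·x dx = 0 (odd integrand); ∫ 11^2 dx = 121·2π.
So (1/(2π)) ∫_{-π}^{π} (2x + 11)^2 dx = 4π^2/3 + 121 = 4π^2/3 + 121.
Parseval ⇒ Σ |c_n|^2 = 4π^2/3 + 121.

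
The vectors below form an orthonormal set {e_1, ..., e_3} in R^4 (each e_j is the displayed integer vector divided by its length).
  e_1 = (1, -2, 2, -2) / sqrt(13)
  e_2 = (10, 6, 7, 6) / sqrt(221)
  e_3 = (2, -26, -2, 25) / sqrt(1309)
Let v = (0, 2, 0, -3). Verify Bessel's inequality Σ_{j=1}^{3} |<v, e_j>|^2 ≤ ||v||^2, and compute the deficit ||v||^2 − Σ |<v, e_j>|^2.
Σ |<v, e_j>|^2 = 985/77; ||v||^2 = 13; deficit = 16/77

Write each e_j = u_j / sqrt(<u_j, u_j>) where u_j is the displayed integer vector. Then <v, e_j> = <v, u_j> / sqrt(<u_j, u_j>), so |<v, e_j>|^2 = <v, u_j>^2 / <u_j, u_j>.
Coefficients: <v, e_1> = 2/sqrt(13), <v, e_2> = -6/sqrt(221), <v, e_3> = -127/sqrt(1309).
Square and sum: Σ |<v, e_j>|^2 = 985/77.
Compute ||v||^2 = v·v = 13.
Deficit = 13 − 985/77 = 16/77 ≥ 0, confirming Bessel's inequality. (The deficit equals ||v − Σ <v,e_j> e_j||^2, the squared distance from v to span{e_j}.)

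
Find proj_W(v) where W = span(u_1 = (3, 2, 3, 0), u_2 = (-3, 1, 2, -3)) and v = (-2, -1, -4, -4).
proj_W(v) = (-1887/505, -724/505, -997/505, -534/505)

Set up U = [u_1 | ... | u_2] ∈ R^(4×2). The projector onto W = col(U) is P = U (U^T U)^(-1) U^T.
Compute U^T U =
  [22, -1]
  [-1, 23],
and U^T v = (-20, 9).
Solve U^T U · c = U^T v for the coefficients: c = (-451/505, 178/505). The projection is proj_W(v) = U c.
Check: (v - proj_W(v)) · u_1 = 0  (should be 0).
Check: (v - proj_W(v)) · u_2 = 0  (should be 0).
Result: proj_W(v) = (-1887/505, -724/505, -997/505, -534/505).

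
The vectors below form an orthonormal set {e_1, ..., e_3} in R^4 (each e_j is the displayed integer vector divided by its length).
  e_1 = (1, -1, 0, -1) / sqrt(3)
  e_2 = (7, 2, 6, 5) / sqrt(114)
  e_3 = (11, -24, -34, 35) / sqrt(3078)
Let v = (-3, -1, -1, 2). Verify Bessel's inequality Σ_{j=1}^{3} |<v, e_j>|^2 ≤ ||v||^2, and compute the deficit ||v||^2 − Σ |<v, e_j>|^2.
Σ |<v, e_j>|^2 = 926/81; ||v||^2 = 15; deficit = 289/81

Write each e_j = u_j / sqrt(<u_j, u_j>) where u_j is the displayed integer vector. Then <v, e_j> = <v, u_j> / sqrt(<u_j, u_j>), so |<v, e_j>|^2 = <v, u_j>^2 / <u_j, u_j>.
Coefficients: <v, e_1> = -4/sqrt(3), <v, e_2> = -19/sqrt(114), <v, e_3> = 95/sqrt(3078).
Square and sum: Σ |<v, e_j>|^2 = 926/81.
Compute ||v||^2 = v·v = 15.
Deficit = 15 − 926/81 = 289/81 ≥ 0, confirming Bessel's inequality. (The deficit equals ||v − Σ <v,e_j> e_j||^2, the squared distance from v to span{e_j}.)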